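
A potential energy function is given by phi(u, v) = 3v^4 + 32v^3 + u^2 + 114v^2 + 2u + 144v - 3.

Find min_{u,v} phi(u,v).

-63

phi(u,v) separates as P(u) + Q(v) − 3, so its minimum is min P + min Q − 3.
P'(u) = 2u + 2 vanishes at u ∈ {-1}; Q'(v) = 12(v + 1)(v + 3)(v + 4) vanishes at v ∈ {-4, -3, -1}.
Local minima of P (where P''>0): P(-1)=-1. Local minima of Q: Q(-4)=-32, Q(-1)=-59.
So the global minimum of phi is P(-1) + Q(-1) − 3 = -1 − 59 − 3 = -63, attained at (-1, -1).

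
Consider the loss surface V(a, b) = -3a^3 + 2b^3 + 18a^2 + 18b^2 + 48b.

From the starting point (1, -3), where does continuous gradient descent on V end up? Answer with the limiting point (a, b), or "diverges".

V is separable, so gradient descent decouples: a follows -∂V/∂a, b follows -∂V/∂b.
∂V/∂a = -9a(a - 4); at a=1 this is 27, so a decreases.
∂V/∂b = 6(b + 2)(b + 4); at b=-3 this is -6, so b increases.
a converges to its nearest critical value 0 (a local min of the a-part); b converges to -2. The iterate converges to (0, -2).

(0, -2)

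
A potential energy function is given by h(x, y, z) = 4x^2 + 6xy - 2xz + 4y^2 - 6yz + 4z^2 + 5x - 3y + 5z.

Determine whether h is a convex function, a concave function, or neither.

convex

h is quadratic, so its Hessian is the constant matrix H = [[8, 6, -2], [6, 8, -6], [-2, -6, 8]].
Leading principal minors: 8, 28, 48.
All positive ⇒ H ≻ 0 ⇒ convex.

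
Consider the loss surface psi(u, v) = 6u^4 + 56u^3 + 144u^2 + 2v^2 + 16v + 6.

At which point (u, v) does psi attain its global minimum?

(0, -4)

psi(u,v) separates as P(u) + Q(v) + 6, so its minimum is min P + min Q + 6.
P'(u) = 24u(u + 3)(u + 4) vanishes at u ∈ {-4, -3, 0}; Q'(v) = 4v + 16 vanishes at v ∈ {-4}.
Local minima of P (where P''>0): P(-4)=256, P(0)=0. Local minima of Q: Q(-4)=-32.
So the global minimum of psi is P(0) + Q(-4) + 6 = 0 − 32 + 6 = -26, attained at (0, -4).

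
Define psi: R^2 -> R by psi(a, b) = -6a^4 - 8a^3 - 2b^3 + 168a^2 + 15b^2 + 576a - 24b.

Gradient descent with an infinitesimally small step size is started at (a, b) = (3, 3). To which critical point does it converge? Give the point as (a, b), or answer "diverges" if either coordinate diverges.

(-2, 1)

psi is separable, so gradient descent decouples: a follows -∂psi/∂a, b follows -∂psi/∂b.
∂psi/∂a = -24(a - 4)(a + 2)(a + 3); at a=3 this is 720, so a decreases.
∂psi/∂b = -6(b - 4)(b - 1); at b=3 this is 12, so b decreases.
a converges to its nearest critical value -2 (a local min of the a-part); b converges to 1. The iterate converges to (-2, 1).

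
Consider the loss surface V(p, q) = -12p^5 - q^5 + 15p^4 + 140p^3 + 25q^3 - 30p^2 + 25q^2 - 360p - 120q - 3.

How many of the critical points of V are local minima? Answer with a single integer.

4

V separates as a function of p plus a function of q, so ∇V=0 decouples.
∂V/∂p = -60(p - 3)(p - 1)(p + 1)(p + 2) = 0 at p ∈ {-2, -1, 1, 3}; ∂V/∂q = -5(q - 4)(q - 1)(q + 2)(q + 3) = 0 at q ∈ {-3, -2, 1, 4}.
The Hessian is diagonal: diag(V_pp, V_qq). Second derivatives: V_pp(-2)=900, V_pp(-1)=-480, V_pp(1)=720, V_pp(3)=-2400; V_qq(-3)=140, V_qq(-2)=-90, V_qq(1)=180, V_qq(4)=-630.
Local minima occur where both diagonal entries positive: (-2, -3), (-2, 1), (1, -3), (1, 1). Count: 4.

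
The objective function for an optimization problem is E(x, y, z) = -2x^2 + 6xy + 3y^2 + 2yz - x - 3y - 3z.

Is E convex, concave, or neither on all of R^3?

neither

E is quadratic, so its Hessian is the constant matrix H = [[-4, 6, 0], [6, 6, 2], [0, 2, 0]].
Leading principal minors: -4, -60, 16.
Neither pattern holds ⇒ H is indefinite ⇒ neither convex nor concave.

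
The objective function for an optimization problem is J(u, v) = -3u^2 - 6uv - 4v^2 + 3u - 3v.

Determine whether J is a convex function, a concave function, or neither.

J is quadratic, so its Hessian is the constant matrix H = [[-6, -6], [-6, -8]].
det(H) = 12, tr(H) = -14.
det(H) > 0 and tr(H) < 0, so H is negative definite everywhere: concave.

concave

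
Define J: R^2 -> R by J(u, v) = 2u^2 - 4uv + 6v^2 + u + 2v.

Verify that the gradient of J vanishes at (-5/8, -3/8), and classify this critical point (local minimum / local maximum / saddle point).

∇J = (4u - 4v + 1, -4u + 12v + 2); substituting (-5/8, -3/8) gives ∇J = (0, 0), so (-5/8, -3/8) is indeed a critical point.
The Hessian of J is constant: H = [[4, -4], [-4, 12]].
det(H) = 4·12 − (-4)² = 32.
det(H) > 0 and tr(H) = 16 > 0, so H is positive definite and the point is a local minimum.

local minimum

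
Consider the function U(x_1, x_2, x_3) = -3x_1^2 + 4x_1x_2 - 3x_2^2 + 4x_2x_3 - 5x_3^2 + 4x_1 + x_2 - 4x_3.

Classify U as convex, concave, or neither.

concave

U is quadratic, so its Hessian is the constant matrix H = [[-6, 4, 0], [4, -6, 4], [0, 4, -10]].
Leading principal minors: -6, 20, -104.
Signs alternate −, +, − ⇒ H ≺ 0 ⇒ concave.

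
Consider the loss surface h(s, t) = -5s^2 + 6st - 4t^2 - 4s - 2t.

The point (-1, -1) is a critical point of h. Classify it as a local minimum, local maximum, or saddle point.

local maximum

The Hessian of h is constant: H = [[-10, 6], [6, -8]].
det(H) = (-10)·(-8) − 6² = 44.
det(H) > 0 and tr(H) = -18 < 0, so H is negative definite and the point is a local maximum.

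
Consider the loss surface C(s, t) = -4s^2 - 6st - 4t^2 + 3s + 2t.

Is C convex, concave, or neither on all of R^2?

concave

C is quadratic, so its Hessian is the constant matrix H = [[-8, -6], [-6, -8]].
det(H) = 28, tr(H) = -16.
det(H) > 0 and tr(H) < 0, so H is negative definite everywhere: concave.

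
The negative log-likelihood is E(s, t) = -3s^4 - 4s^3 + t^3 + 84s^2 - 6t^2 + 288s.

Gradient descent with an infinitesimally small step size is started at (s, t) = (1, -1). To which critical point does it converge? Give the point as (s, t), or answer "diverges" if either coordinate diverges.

E is separable, so gradient descent decouples: s follows -∂E/∂s, t follows -∂E/∂t.
∂E/∂s = -12(s - 4)(s + 2)(s + 3); at s=1 this is 432, so s decreases.
∂E/∂t = 3t(t - 4); at t=-1 this is 15, so t decreases.
The t-coordinate has no critical point in that direction and runs off to infinity.

diverges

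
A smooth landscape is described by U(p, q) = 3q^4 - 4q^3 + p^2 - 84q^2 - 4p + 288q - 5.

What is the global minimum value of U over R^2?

-1481

U(p,q) separates as A(p) + B(q) − 5, so its minimum is min A + min B − 5.
A'(p) = 2p - 4 vanishes at p ∈ {2}; B'(q) = 12(q - 3)(q - 2)(q + 4) vanishes at q ∈ {-4, 2, 3}.
Local minima of A (where A''>0): A(2)=-4. Local minima of B: B(-4)=-1472, B(3)=243.
So the global minimum of U is A(2) + B(-4) − 5 = -4 − 1472 − 5 = -1481, attained at (2, -4).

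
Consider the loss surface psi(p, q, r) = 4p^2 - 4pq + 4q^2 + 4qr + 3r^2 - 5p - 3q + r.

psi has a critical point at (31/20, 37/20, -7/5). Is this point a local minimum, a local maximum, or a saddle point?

local minimum

The Hessian is constant: H = [[8, -4, 0], [-4, 8, 4], [0, 4, 6]].
Leading principal minors: Δ₁ = 8, Δ₂ = 48, Δ₃ = 160.
All leading minors are positive, so H is positive definite: a local minimum.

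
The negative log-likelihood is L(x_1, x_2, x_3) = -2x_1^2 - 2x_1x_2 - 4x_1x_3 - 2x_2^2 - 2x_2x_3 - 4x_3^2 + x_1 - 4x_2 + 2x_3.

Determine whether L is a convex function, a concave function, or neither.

L is quadratic, so its Hessian is the constant matrix H = [[-4, -2, -4], [-2, -4, -2], [-4, -2, -8]].
Leading principal minors: -4, 12, -48.
Signs alternate −, +, − ⇒ H ≺ 0 ⇒ concave.

concave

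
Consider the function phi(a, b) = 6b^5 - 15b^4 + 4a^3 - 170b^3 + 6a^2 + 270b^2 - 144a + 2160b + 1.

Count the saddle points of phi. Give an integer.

phi separates as a function of a plus a function of b, so ∇phi=0 decouples.
∂phi/∂a = 12(a - 3)(a + 4) = 0 at a ∈ {-4, 3}; ∂phi/∂b = 30(b - 4)(b - 3)(b + 2)(b + 3) = 0 at b ∈ {-3, -2, 3, 4}.
The Hessian is diagonal: diag(phi_aa, phi_bb). Second derivatives: phi_aa(-4)=-84, phi_aa(3)=84; phi_bb(-3)=-1260, phi_bb(-2)=900, phi_bb(3)=-900, phi_bb(4)=1260.
Saddle points occur where the two diagonal entries have opposite signs: (-4, -2), (-4, 4), (3, -3), (3, 3). Count: 4.

4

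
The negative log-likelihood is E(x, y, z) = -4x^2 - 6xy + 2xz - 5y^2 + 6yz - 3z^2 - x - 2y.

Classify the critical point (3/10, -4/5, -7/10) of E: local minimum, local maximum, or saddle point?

The Hessian is constant: H = [[-8, -6, 2], [-6, -10, 6], [2, 6, -6]].
Leading principal minors: Δ₁ = -8, Δ₂ = 44, Δ₃ = -80.
The minors alternate sign starting negative (−, +, −), so H is negative definite: a local maximum.

local maximum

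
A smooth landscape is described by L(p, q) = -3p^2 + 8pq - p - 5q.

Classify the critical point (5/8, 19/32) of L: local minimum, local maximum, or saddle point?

saddle point

The Hessian of L is constant: H = [[-6, 8], [8, 0]].
det(H) = (-6)·0 − 8² = -64.
Since det(H) < 0, H is indefinite and the critical point is a saddle point.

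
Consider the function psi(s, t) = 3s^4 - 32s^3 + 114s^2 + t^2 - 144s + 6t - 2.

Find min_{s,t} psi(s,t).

psi(s,t) separates as P(s) + Q(t) − 2, so its minimum is min P + min Q − 2.
P'(s) = 12(s - 4)(s - 3)(s - 1) vanishes at s ∈ {1, 3, 4}; Q'(t) = 2(t + 3) vanishes at t ∈ {-3}.
Local minima of P (where P''>0): P(1)=-59, P(4)=-32. Local minima of Q: Q(-3)=-9.
So the global minimum of psi is P(1) + Q(-3) − 2 = -59 − 9 − 2 = -70, attained at (1, -3).

-70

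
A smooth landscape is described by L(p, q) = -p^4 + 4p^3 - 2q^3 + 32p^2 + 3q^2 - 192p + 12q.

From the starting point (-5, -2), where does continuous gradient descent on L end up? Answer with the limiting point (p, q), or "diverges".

diverges

L is separable, so gradient descent decouples: p follows -∂L/∂p, q follows -∂L/∂q.
∂L/∂p = -4(p - 4)(p - 3)(p + 4); at p=-5 this is 288, so p decreases.
∂L/∂q = -6(q - 2)(q + 1); at q=-2 this is -24, so q increases.
The p-coordinate has no critical point in that direction and runs off to infinity.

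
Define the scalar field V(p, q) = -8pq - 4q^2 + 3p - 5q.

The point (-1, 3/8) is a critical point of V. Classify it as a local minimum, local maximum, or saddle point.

The Hessian of V is constant: H = [[0, -8], [-8, -8]].
det(H) = 0·(-8) − (-8)² = -64.
Since det(H) < 0, H is indefinite and the critical point is a saddle point.

saddle point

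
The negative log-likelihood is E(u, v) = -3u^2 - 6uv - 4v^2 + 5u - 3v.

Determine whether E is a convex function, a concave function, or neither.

concave

E is quadratic, so its Hessian is the constant matrix H = [[-6, -6], [-6, -8]].
det(H) = 12, tr(H) = -14.
det(H) > 0 and tr(H) < 0, so H is negative definite everywhere: concave.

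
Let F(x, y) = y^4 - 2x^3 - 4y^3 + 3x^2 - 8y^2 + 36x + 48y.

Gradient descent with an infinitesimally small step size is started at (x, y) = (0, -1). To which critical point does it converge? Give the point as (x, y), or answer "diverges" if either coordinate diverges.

(-2, -2)

F is separable, so gradient descent decouples: x follows -∂F/∂x, y follows -∂F/∂y.
∂F/∂x = -6(x - 3)(x + 2); at x=0 this is 36, so x decreases.
∂F/∂y = 4(y - 3)(y - 2)(y + 2); at y=-1 this is 48, so y decreases.
x converges to its nearest critical value -2 (a local min of the x-part); y converges to -2. The iterate converges to (-2, -2).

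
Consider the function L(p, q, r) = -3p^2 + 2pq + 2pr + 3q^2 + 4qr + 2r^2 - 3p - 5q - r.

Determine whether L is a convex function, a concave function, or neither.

L is quadratic, so its Hessian is the constant matrix H = [[-6, 2, 2], [2, 6, 4], [2, 4, 4]].
Leading principal minors: -6, -40, -56.
Neither pattern holds ⇒ H is indefinite ⇒ neither convex nor concave.

neither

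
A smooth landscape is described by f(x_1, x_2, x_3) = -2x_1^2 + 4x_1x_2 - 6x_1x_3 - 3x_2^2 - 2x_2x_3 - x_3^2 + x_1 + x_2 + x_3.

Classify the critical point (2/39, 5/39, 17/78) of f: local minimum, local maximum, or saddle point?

saddle point

The Hessian is constant: H = [[-4, 4, -6], [4, -6, -2], [-6, -2, -2]].
Leading principal minors: Δ₁ = -4, Δ₂ = 8, Δ₃ = 312.
The minors fit neither the all-positive nor the alternating-sign pattern, so H is indefinite: a saddle point.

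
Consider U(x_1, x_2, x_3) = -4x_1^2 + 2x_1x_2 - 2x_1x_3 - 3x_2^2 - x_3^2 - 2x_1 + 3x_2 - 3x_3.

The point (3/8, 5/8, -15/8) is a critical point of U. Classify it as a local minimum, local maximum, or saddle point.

The Hessian is constant: H = [[-8, 2, -2], [2, -6, 0], [-2, 0, -2]].
Leading principal minors: Δ₁ = -8, Δ₂ = 44, Δ₃ = -64.
The minors alternate sign starting negative (−, +, −), so H is negative definite: a local maximum.

local maximum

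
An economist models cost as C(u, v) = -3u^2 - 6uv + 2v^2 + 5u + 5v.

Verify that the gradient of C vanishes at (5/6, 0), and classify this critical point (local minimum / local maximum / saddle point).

saddle point

∇C = (-6u - 6v + 5, -6u + 4v + 5); substituting (5/6, 0) gives ∇C = (0, 0), so (5/6, 0) is indeed a critical point.
The Hessian of C is constant: H = [[-6, -6], [-6, 4]].
det(H) = (-6)·4 − (-6)² = -60.
Since det(H) < 0, H is indefinite and the critical point is a saddle point.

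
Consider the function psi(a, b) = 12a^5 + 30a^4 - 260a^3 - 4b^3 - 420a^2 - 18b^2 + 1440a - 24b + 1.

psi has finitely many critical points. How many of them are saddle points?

psi separates as a function of a plus a function of b, so ∇psi=0 decouples.
∂psi/∂a = 60(a - 3)(a - 1)(a + 2)(a + 4) = 0 at a ∈ {-4, -2, 1, 3}; ∂psi/∂b = -12(b + 1)(b + 2) = 0 at b ∈ {-2, -1}.
The Hessian is diagonal: diag(psi_aa, psi_bb). Second derivatives: psi_aa(-4)=-4200, psi_aa(-2)=1800, psi_aa(1)=-1800, psi_aa(3)=4200; psi_bb(-2)=12, psi_bb(-1)=-12.
Saddle points occur where the two diagonal entries have opposite signs: (-4, -2), (-2, -1), (1, -2), (3, -1). Count: 4.

4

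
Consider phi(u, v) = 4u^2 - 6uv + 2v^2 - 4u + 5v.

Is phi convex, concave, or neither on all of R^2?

neither

phi is quadratic, so its Hessian is the constant matrix H = [[8, -6], [-6, 4]].
det(H) = -4, tr(H) = 12.
det(H) < 0, so H is indefinite: neither convex nor concave.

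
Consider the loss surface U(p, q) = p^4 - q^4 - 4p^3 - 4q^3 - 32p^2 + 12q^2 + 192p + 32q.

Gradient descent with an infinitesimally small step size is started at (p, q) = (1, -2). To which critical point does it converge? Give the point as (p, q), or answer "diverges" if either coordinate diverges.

U is separable, so gradient descent decouples: p follows -∂U/∂p, q follows -∂U/∂q.
∂U/∂p = 4(p - 4)(p - 3)(p + 4); at p=1 this is 120, so p decreases.
∂U/∂q = -4(q - 2)(q + 1)(q + 4); at q=-2 this is -32, so q increases.
p converges to its nearest critical value -4 (a local min of the p-part); q converges to -1. The iterate converges to (-4, -1).

(-4, -1)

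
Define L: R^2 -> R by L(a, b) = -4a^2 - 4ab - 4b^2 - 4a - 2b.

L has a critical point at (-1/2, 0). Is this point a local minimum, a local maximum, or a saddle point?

local maximum

The Hessian of L is constant: H = [[-8, -4], [-4, -8]].
det(H) = (-8)·(-8) − (-4)² = 48.
det(H) > 0 and tr(H) = -16 < 0, so H is negative definite and the point is a local maximum.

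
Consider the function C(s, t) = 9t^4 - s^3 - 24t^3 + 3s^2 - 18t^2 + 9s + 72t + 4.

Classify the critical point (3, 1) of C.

The mixed partial ∂²C/∂s∂t is 0, so the Hessian at any point is diag(C_ss, C_tt) = diag(6(-s + 1), 36(3t^2 - 4t - 1)).
At (3, 1): H = diag(-12, -72).
Both eigenvalues are negative, so H is negative definite: a local maximum.

local maximum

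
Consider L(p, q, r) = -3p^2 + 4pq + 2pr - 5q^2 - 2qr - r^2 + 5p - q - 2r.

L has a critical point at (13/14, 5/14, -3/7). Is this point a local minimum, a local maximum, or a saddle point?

local maximum

The Hessian is constant: H = [[-6, 4, 2], [4, -10, -2], [2, -2, -2]].
Leading principal minors: Δ₁ = -6, Δ₂ = 44, Δ₃ = -56.
The minors alternate sign starting negative (−, +, −), so H is negative definite: a local maximum.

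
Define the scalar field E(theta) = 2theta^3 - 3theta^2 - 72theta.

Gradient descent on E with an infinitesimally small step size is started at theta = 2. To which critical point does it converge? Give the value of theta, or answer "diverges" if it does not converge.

E'(theta) = 6(theta - 4)(theta + 3), so E'(2) = -60.
Gradient descent moves in the -E' direction, i.e. theta is increasing.
The nearest critical point in that direction is theta = 4, where E'' = 42 > 0 (a local minimum). The iterate converges there.

4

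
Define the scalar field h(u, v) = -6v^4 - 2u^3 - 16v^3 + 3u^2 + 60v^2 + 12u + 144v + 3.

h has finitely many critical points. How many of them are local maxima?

h separates as a function of u plus a function of v, so ∇h=0 decouples.
∂h/∂u = -6(u - 2)(u + 1) = 0 at u ∈ {-1, 2}; ∂h/∂v = -24(v - 2)(v + 1)(v + 3) = 0 at v ∈ {-3, -1, 2}.
The Hessian is diagonal: diag(h_uu, h_vv). Second derivatives: h_uu(-1)=18, h_uu(2)=-18; h_vv(-3)=-240, h_vv(-1)=144, h_vv(2)=-360.
Local maxima occur where both diagonal entries negative: (2, -3), (2, 2). Count: 2.

2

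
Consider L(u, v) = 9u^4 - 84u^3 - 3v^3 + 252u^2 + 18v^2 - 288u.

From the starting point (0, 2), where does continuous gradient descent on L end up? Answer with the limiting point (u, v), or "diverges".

(1, 0)

L is separable, so gradient descent decouples: u follows -∂L/∂u, v follows -∂L/∂v.
∂L/∂u = 36(u - 4)(u - 2)(u - 1); at u=0 this is -288, so u increases.
∂L/∂v = -9v(v - 4); at v=2 this is 36, so v decreases.
u converges to its nearest critical value 1 (a local min of the u-part); v converges to 0. The iterate converges to (1, 0).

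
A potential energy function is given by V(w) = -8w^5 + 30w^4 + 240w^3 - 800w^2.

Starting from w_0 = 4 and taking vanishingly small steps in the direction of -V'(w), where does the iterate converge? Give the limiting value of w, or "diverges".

2

V'(w) = -40w(w - 5)(w - 2)(w + 4), so V'(4) = 2560.
Gradient descent moves in the -V' direction, i.e. w is decreasing.
The nearest critical point in that direction is w = 2, where V'' = 1440 > 0 (a local minimum). The iterate converges there.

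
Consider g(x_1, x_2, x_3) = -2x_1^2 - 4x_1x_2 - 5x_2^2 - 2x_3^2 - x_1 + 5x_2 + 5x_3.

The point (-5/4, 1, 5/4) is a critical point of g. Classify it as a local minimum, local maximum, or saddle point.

local maximum

The Hessian is constant: H = [[-4, -4, 0], [-4, -10, 0], [0, 0, -4]].
Leading principal minors: Δ₁ = -4, Δ₂ = 24, Δ₃ = -96.
The minors alternate sign starting negative (−, +, −), so H is negative definite: a local maximum.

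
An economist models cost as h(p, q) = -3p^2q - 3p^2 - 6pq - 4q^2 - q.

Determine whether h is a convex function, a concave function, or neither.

The term -3p^2q is cubic, so the Hessian is not constant.
∂²h/∂p² = -6q - 6, which takes both signs as q varies (negative for sufficiently large q). A diagonal entry of the Hessian changing sign means the Hessian is neither positive- nor negative-semidefinite on all of R^2.

neither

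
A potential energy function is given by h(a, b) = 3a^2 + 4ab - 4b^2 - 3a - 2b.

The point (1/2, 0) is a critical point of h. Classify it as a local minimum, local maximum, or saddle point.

The Hessian of h is constant: H = [[6, 4], [4, -8]].
det(H) = 6·(-8) − 4² = -64.
Since det(H) < 0, H is indefinite and the critical point is a saddle point.

saddle point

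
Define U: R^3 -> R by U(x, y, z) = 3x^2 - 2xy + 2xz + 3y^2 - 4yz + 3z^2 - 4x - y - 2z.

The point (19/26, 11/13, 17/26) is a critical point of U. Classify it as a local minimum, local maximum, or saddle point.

The Hessian is constant: H = [[6, -2, 2], [-2, 6, -4], [2, -4, 6]].
Leading principal minors: Δ₁ = 6, Δ₂ = 32, Δ₃ = 104.
All leading minors are positive, so H is positive definite: a local minimum.

local minimum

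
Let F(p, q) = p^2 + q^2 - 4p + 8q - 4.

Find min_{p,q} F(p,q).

-24

F(p,q) separates as A(p) + B(q) − 4, so its minimum is min A + min B − 4.
A'(p) = 2p - 4 vanishes at p ∈ {2}; B'(q) = 2q + 8 vanishes at q ∈ {-4}.
Local minima of A (where A''>0): A(2)=-4. Local minima of B: B(-4)=-16.
So the global minimum of F is A(2) + B(-4) − 4 = -4 − 16 − 4 = -24, attained at (2, -4).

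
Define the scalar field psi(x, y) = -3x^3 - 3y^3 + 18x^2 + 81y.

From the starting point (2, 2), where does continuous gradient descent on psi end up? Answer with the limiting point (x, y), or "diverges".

(0, -3)

psi is separable, so gradient descent decouples: x follows -∂psi/∂x, y follows -∂psi/∂y.
∂psi/∂x = -9x(x - 4); at x=2 this is 36, so x decreases.
∂psi/∂y = -9(y - 3)(y + 3); at y=2 this is 45, so y decreases.
x converges to its nearest critical value 0 (a local min of the x-part); y converges to -3. The iterate converges to (0, -3).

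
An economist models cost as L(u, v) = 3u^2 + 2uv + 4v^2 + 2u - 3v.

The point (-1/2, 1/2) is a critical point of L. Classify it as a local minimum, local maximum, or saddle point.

The Hessian of L is constant: H = [[6, 2], [2, 8]].
det(H) = 6·8 − 2² = 44.
det(H) > 0 and tr(H) = 14 > 0, so H is positive definite and the point is a local minimum.

local minimum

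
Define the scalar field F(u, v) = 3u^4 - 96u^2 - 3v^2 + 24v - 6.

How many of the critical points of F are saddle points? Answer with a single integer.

F separates as a function of u plus a function of v, so ∇F=0 decouples.
∂F/∂u = 12u(u - 4)(u + 4) = 0 at u ∈ {-4, 0, 4}; ∂F/∂v = -6(v - 4) = 0 at v ∈ {4}.
The Hessian is diagonal: diag(F_uu, F_vv). Second derivatives: F_uu(-4)=384, F_uu(0)=-192, F_uu(4)=384; F_vv(4)=-6.
Saddle points occur where the two diagonal entries have opposite signs: (-4, 4), (4, 4). Count: 2.

2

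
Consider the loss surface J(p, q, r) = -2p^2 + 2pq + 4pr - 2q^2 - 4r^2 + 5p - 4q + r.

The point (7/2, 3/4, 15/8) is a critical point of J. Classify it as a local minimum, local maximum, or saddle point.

local maximum

The Hessian is constant: H = [[-4, 2, 4], [2, -4, 0], [4, 0, -8]].
Leading principal minors: Δ₁ = -4, Δ₂ = 12, Δ₃ = -32.
The minors alternate sign starting negative (−, +, −), so H is negative definite: a local maximum.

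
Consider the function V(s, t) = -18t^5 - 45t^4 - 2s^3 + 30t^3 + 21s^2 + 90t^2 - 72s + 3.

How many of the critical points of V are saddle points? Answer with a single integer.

4

V separates as a function of s plus a function of t, so ∇V=0 decouples.
∂V/∂s = -6(s - 4)(s - 3) = 0 at s ∈ {3, 4}; ∂V/∂t = -90t(t - 1)(t + 1)(t + 2) = 0 at t ∈ {-2, -1, 0, 1}.
The Hessian is diagonal: diag(V_ss, V_tt). Second derivatives: V_ss(3)=6, V_ss(4)=-6; V_tt(-2)=540, V_tt(-1)=-180, V_tt(0)=180, V_tt(1)=-540.
Saddle points occur where the two diagonal entries have opposite signs: (3, -1), (3, 1), (4, -2), (4, 0). Count: 4.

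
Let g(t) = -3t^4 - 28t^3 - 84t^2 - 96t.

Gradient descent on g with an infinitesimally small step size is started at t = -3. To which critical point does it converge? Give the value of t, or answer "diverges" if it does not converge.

g'(t) = -12(t + 1)(t + 2)(t + 4), so g'(-3) = -24.
Gradient descent moves in the -g' direction, i.e. t is increasing.
The nearest critical point in that direction is t = -2, where g'' = 24 > 0 (a local minimum). The iterate converges there.

-2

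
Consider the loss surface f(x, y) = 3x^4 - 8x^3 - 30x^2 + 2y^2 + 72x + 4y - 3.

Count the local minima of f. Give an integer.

2

f separates as a function of x plus a function of y, so ∇f=0 decouples.
∂f/∂x = 12(x - 3)(x - 1)(x + 2) = 0 at x ∈ {-2, 1, 3}; ∂f/∂y = 4(y + 1) = 0 at y ∈ {-1}.
The Hessian is diagonal: diag(f_xx, f_yy). Second derivatives: f_xx(-2)=180, f_xx(1)=-72, f_xx(3)=120; f_yy(-1)=4.
Local minima occur where both diagonal entries positive: (-2, -1), (3, -1). Count: 2.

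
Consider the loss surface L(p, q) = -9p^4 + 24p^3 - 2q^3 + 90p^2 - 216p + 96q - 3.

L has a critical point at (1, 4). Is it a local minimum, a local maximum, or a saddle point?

saddle point

The mixed partial ∂²L/∂p∂q is 0, so the Hessian at any point is diag(L_pp, L_qq) = diag(36(-3p^2 + 4p + 5), -12q).
At (1, 4): H = diag(216, -48).
The eigenvalues have opposite signs, so H is indefinite: a saddle point.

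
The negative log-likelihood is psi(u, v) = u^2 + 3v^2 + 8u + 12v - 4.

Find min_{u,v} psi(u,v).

psi(u,v) separates as P(u) + Q(v) − 4, so its minimum is min P + min Q − 4.
P'(u) = 2u + 8 vanishes at u ∈ {-4}; Q'(v) = 6v + 12 vanishes at v ∈ {-2}.
Local minima of P (where P''>0): P(-4)=-16. Local minima of Q: Q(-2)=-12.
So the global minimum of psi is P(-4) + Q(-2) − 4 = -16 − 12 − 4 = -32, attained at (-4, -2).

-32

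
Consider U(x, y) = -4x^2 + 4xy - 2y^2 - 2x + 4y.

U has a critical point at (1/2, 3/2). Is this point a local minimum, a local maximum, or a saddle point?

local maximum

The Hessian of U is constant: H = [[-8, 4], [4, -4]].
det(H) = (-8)·(-4) − 4² = 16.
det(H) > 0 and tr(H) = -12 < 0, so H is negative definite and the point is a local maximum.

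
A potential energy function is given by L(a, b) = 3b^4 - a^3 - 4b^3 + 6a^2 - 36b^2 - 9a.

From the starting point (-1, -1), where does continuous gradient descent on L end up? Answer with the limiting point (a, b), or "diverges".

L is separable, so gradient descent decouples: a follows -∂L/∂a, b follows -∂L/∂b.
∂L/∂a = -3(a - 3)(a - 1); at a=-1 this is -24, so a increases.
∂L/∂b = 12b(b - 3)(b + 2); at b=-1 this is 48, so b decreases.
a converges to its nearest critical value 1 (a local min of the a-part); b converges to -2. The iterate converges to (1, -2).

(1, -2)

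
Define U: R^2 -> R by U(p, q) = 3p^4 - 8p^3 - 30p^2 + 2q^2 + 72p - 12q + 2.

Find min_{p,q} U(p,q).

-168

U(p,q) separates as A(p) + B(q) + 2, so its minimum is min A + min B + 2.
A'(p) = 12(p - 3)(p - 1)(p + 2) vanishes at p ∈ {-2, 1, 3}; B'(q) = 4q - 12 vanishes at q ∈ {3}.
Local minima of A (where A''>0): A(-2)=-152, A(3)=-27. Local minima of B: B(3)=-18.
So the global minimum of U is A(-2) + B(3) + 2 = -152 − 18 + 2 = -168, attained at (-2, 3).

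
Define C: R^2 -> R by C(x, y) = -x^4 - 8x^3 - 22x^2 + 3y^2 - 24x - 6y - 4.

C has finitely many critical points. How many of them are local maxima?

C separates as a function of x plus a function of y, so ∇C=0 decouples.
∂C/∂x = -4(x + 1)(x + 2)(x + 3) = 0 at x ∈ {-3, -2, -1}; ∂C/∂y = 6(y - 1) = 0 at y ∈ {1}.
The Hessian is diagonal: diag(C_xx, C_yy). Second derivatives: C_xx(-3)=-8, C_xx(-2)=4, C_xx(-1)=-8; C_yy(1)=6.
Local maxima occur where both diagonal entries negative: none. Count: 0.

0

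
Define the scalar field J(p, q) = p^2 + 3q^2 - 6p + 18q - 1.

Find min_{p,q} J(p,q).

-37

J(p,q) separates as A(p) + B(q) − 1, so its minimum is min A + min B − 1.
A'(p) = 2p - 6 vanishes at p ∈ {3}; B'(q) = 6q + 18 vanishes at q ∈ {-3}.
Local minima of A (where A''>0): A(3)=-9. Local minima of B: B(-3)=-27.
So the global minimum of J is A(3) + B(-3) − 1 = -9 − 27 − 1 = -37, attained at (3, -3).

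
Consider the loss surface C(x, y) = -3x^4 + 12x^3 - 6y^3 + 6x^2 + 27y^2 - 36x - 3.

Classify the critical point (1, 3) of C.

saddle point

The mixed partial ∂²C/∂x∂y is 0, so the Hessian at any point is diag(C_xx, C_yy) = diag(12(-3x^2 + 6x + 1), 18(-2y + 3)).
At (1, 3): H = diag(48, -54).
The eigenvalues have opposite signs, so H is indefinite: a saddle point.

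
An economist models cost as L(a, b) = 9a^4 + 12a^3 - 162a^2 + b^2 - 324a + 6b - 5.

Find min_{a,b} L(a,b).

-1391

L(a,b) separates as P(a) + Q(b) − 5, so its minimum is min P + min Q − 5.
P'(a) = 36(a - 3)(a + 1)(a + 3) vanishes at a ∈ {-3, -1, 3}; Q'(b) = 2b + 6 vanishes at b ∈ {-3}.
Local minima of P (where P''>0): P(-3)=-81, P(3)=-1377. Local minima of Q: Q(-3)=-9.
So the global minimum of L is P(3) + Q(-3) − 5 = -1377 − 9 − 5 = -1391, attained at (3, -3).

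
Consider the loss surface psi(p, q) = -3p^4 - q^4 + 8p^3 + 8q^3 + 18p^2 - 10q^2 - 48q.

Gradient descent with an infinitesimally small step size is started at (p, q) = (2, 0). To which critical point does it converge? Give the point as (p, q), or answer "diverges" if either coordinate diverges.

psi is separable, so gradient descent decouples: p follows -∂psi/∂p, q follows -∂psi/∂q.
∂psi/∂p = -12p(p - 3)(p + 1); at p=2 this is 72, so p decreases.
∂psi/∂q = -4(q - 4)(q - 3)(q + 1); at q=0 this is -48, so q increases.
p converges to its nearest critical value 0 (a local min of the p-part); q converges to 3. The iterate converges to (0, 3).

(0, 3)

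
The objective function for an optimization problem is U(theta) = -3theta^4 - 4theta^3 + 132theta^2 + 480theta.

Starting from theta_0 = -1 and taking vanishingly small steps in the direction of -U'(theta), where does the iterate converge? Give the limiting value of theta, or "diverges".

U'(theta) = -12(theta - 5)(theta + 2)(theta + 4), so U'(-1) = 216.
Gradient descent moves in the -U' direction, i.e. theta is decreasing.
The nearest critical point in that direction is theta = -2, where U'' = 168 > 0 (a local minimum). The iterate converges there.

-2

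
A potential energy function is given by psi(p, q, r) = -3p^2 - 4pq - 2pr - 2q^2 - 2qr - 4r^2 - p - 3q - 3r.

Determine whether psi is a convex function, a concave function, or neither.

concave

psi is quadratic, so its Hessian is the constant matrix H = [[-6, -4, -2], [-4, -4, -2], [-2, -2, -8]].
Leading principal minors: -6, 8, -56.
Signs alternate −, +, − ⇒ H ≺ 0 ⇒ concave.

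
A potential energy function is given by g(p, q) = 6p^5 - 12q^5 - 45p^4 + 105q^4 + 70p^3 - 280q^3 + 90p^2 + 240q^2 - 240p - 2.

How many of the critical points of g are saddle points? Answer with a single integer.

8

g separates as a function of p plus a function of q, so ∇g=0 decouples.
∂g/∂p = 30(p - 4)(p - 2)(p - 1)(p + 1) = 0 at p ∈ {-1, 1, 2, 4}; ∂g/∂q = -60q(q - 4)(q - 2)(q - 1) = 0 at q ∈ {0, 1, 2, 4}.
The Hessian is diagonal: diag(g_pp, g_qq). Second derivatives: g_pp(-1)=-900, g_pp(1)=180, g_pp(2)=-180, g_pp(4)=900; g_qq(0)=480, g_qq(1)=-180, g_qq(2)=240, g_qq(4)=-1440.
Saddle points occur where the two diagonal entries have opposite signs: (-1, 0), (-1, 2), (1, 1), (1, 4), (2, 0), (2, 2), (4, 1), (4, 4). Count: 8.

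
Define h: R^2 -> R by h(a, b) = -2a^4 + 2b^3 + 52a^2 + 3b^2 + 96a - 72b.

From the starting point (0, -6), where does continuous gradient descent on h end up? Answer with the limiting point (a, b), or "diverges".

h is separable, so gradient descent decouples: a follows -∂h/∂a, b follows -∂h/∂b.
∂h/∂a = -8(a - 4)(a + 1)(a + 3); at a=0 this is 96, so a decreases.
∂h/∂b = 6(b - 3)(b + 4); at b=-6 this is 108, so b decreases.
The b-coordinate has no critical point in that direction and runs off to infinity.

diverges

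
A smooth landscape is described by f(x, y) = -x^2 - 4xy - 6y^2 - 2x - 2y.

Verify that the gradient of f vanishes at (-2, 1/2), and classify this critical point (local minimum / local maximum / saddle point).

∇f = (-2x - 4y - 2, -4x - 12y - 2); substituting (-2, 1/2) gives ∇f = (0, 0), so (-2, 1/2) is indeed a critical point.
The Hessian of f is constant: H = [[-2, -4], [-4, -12]].
det(H) = (-2)·(-12) − (-4)² = 8.
det(H) > 0 and tr(H) = -14 < 0, so H is negative definite and the point is a local maximum.

local maximum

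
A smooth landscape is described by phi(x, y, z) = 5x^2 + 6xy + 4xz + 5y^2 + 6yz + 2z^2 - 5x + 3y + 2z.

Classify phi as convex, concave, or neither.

phi is quadratic, so its Hessian is the constant matrix H = [[10, 6, 4], [6, 10, 6], [4, 6, 4]].
Leading principal minors: 10, 64, 24.
All positive ⇒ H ≻ 0 ⇒ convex.

convex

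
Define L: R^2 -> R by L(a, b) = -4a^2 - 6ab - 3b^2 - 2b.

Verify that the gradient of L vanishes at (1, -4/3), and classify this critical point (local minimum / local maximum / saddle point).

local maximum

∇L = (-8a - 6b, -6a - 6b - 2); substituting (1, -4/3) gives ∇L = (0, 0), so (1, -4/3) is indeed a critical point.
The Hessian of L is constant: H = [[-8, -6], [-6, -6]].
det(H) = (-8)·(-6) − (-6)² = 12.
det(H) > 0 and tr(H) = -14 < 0, so H is negative definite and the point is a local maximum.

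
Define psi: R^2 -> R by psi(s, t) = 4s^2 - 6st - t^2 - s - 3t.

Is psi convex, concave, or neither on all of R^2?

neither

psi is quadratic, so its Hessian is the constant matrix H = [[8, -6], [-6, -2]].
det(H) = -52, tr(H) = 6.
det(H) < 0, so H is indefinite: neither convex nor concave.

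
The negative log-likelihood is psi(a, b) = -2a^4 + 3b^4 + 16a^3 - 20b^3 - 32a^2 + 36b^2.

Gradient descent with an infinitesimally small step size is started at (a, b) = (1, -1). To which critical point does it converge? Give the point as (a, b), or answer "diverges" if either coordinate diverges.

psi is separable, so gradient descent decouples: a follows -∂psi/∂a, b follows -∂psi/∂b.
∂psi/∂a = -8a(a - 4)(a - 2); at a=1 this is -24, so a increases.
∂psi/∂b = 12b(b - 3)(b - 2); at b=-1 this is -144, so b increases.
a converges to its nearest critical value 2 (a local min of the a-part); b converges to 0. The iterate converges to (2, 0).

(2, 0)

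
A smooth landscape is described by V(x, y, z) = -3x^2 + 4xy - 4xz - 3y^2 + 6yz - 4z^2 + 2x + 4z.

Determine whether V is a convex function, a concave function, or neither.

V is quadratic, so its Hessian is the constant matrix H = [[-6, 4, -4], [4, -6, 6], [-4, 6, -8]].
Leading principal minors: -6, 20, -40.
Signs alternate −, +, − ⇒ H ≺ 0 ⇒ concave.

concave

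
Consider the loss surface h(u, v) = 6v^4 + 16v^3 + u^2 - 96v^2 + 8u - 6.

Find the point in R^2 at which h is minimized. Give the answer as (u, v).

h(u,v) separates as P(u) + Q(v) − 6, so its minimum is min P + min Q − 6.
P'(u) = 2u + 8 vanishes at u ∈ {-4}; Q'(v) = 24v(v - 2)(v + 4) vanishes at v ∈ {-4, 0, 2}.
Local minima of P (where P''>0): P(-4)=-16. Local minima of Q: Q(-4)=-1024, Q(2)=-160.
So the global minimum of h is P(-4) + Q(-4) − 6 = -16 − 1024 − 6 = -1046, attained at (-4, -4).

(-4, -4)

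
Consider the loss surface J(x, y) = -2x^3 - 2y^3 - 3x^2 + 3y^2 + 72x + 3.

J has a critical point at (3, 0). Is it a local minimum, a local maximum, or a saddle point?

The mixed partial ∂²J/∂x∂y is 0, so the Hessian at any point is diag(J_xx, J_yy) = diag(-6(2x + 1), 6(-2y + 1)).
At (3, 0): H = diag(-42, 6).
The eigenvalues have opposite signs, so H is indefinite: a saddle point.

saddle point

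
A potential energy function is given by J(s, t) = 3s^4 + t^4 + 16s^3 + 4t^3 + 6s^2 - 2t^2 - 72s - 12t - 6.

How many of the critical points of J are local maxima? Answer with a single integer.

J separates as a function of s plus a function of t, so ∇J=0 decouples.
∂J/∂s = 12(s - 1)(s + 2)(s + 3) = 0 at s ∈ {-3, -2, 1}; ∂J/∂t = 4(t - 1)(t + 1)(t + 3) = 0 at t ∈ {-3, -1, 1}.
The Hessian is diagonal: diag(J_ss, J_tt). Second derivatives: J_ss(-3)=48, J_ss(-2)=-36, J_ss(1)=144; J_tt(-3)=32, J_tt(-1)=-16, J_tt(1)=32.
Local maxima occur where both diagonal entries negative: (-2, -1). Count: 1.

1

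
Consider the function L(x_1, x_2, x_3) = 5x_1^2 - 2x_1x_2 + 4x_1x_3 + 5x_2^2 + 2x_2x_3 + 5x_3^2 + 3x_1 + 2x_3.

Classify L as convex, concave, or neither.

convex

L is quadratic, so its Hessian is the constant matrix H = [[10, -2, 4], [-2, 10, 2], [4, 2, 10]].
Leading principal minors: 10, 96, 728.
All positive ⇒ H ≻ 0 ⇒ convex.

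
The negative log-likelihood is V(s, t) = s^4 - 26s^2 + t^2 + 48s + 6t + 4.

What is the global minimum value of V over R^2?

-357

V(s,t) separates as P(s) + Q(t) + 4, so its minimum is min P + min Q + 4.
P'(s) = 4(s - 3)(s - 1)(s + 4) vanishes at s ∈ {-4, 1, 3}; Q'(t) = 2(t + 3) vanishes at t ∈ {-3}.
Local minima of P (where P''>0): P(-4)=-352, P(3)=-9. Local minima of Q: Q(-3)=-9.
So the global minimum of V is P(-4) + Q(-3) + 4 = -352 − 9 + 4 = -357, attained at (-4, -3).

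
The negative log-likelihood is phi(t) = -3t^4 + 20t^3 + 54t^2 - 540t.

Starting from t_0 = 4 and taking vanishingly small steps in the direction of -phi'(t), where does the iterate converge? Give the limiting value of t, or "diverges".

3

phi'(t) = -12(t - 5)(t - 3)(t + 3), so phi'(4) = 84.
Gradient descent moves in the -phi' direction, i.e. t is decreasing.
The nearest critical point in that direction is t = 3, where phi'' = 144 > 0 (a local minimum). The iterate converges there.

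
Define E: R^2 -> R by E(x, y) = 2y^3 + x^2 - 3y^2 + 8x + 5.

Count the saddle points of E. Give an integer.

E separates as a function of x plus a function of y, so ∇E=0 decouples.
∂E/∂x = 2(x + 4) = 0 at x ∈ {-4}; ∂E/∂y = 6y(y - 1) = 0 at y ∈ {0, 1}.
The Hessian is diagonal: diag(E_xx, E_yy). Second derivatives: E_xx(-4)=2; E_yy(0)=-6, E_yy(1)=6.
Saddle points occur where the two diagonal entries have opposite signs: (-4, 0). Count: 1.

1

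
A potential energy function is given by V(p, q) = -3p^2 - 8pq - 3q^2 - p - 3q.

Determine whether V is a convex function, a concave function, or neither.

neither

V is quadratic, so its Hessian is the constant matrix H = [[-6, -8], [-8, -6]].
det(H) = -28, tr(H) = -12.
det(H) < 0, so H is indefinite: neither convex nor concave.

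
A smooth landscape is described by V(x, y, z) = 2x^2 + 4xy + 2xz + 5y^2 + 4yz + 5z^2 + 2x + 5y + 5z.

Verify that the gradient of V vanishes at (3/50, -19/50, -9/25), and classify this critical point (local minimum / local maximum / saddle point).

local minimum

∇V = (4x + 4y + 2z + 2, 4x + 10y + 4z + 5, 2x + 4y + 10z + 5); substituting (3/50, -19/50, -9/25) gives ∇V = (0, 0, 0), so (3/50, -19/50, -9/25) is indeed a critical point.
The Hessian is constant: H = [[4, 4, 2], [4, 10, 4], [2, 4, 10]].
Leading principal minors: Δ₁ = 4, Δ₂ = 24, Δ₃ = 200.
All leading minors are positive, so H is positive definite: a local minimum.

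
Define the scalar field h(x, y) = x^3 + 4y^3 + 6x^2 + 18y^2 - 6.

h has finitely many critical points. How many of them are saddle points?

2

h separates as a function of x plus a function of y, so ∇h=0 decouples.
∂h/∂x = 3x(x + 4) = 0 at x ∈ {-4, 0}; ∂h/∂y = 12y(y + 3) = 0 at y ∈ {-3, 0}.
The Hessian is diagonal: diag(h_xx, h_yy). Second derivatives: h_xx(-4)=-12, h_xx(0)=12; h_yy(-3)=-36, h_yy(0)=36.
Saddle points occur where the two diagonal entries have opposite signs: (-4, 0), (0, -3). Count: 2.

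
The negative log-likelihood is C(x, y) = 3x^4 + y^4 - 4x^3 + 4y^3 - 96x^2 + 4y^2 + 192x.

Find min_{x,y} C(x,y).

-1280

C(x,y) separates as P(x) + Q(y), so its minimum is min P + min Q.
P'(x) = 12(x - 4)(x - 1)(x + 4) vanishes at x ∈ {-4, 1, 4}; Q'(y) = 4y(y + 1)(y + 2) vanishes at y ∈ {-2, -1, 0}.
Local minima of P (where P''>0): P(-4)=-1280, P(4)=-256. Local minima of Q: Q(-2)=0, Q(0)=0.
So the global minimum of C is P(-4) + Q(-2) = -1280 + 0 = -1280, attained at (-4, -2).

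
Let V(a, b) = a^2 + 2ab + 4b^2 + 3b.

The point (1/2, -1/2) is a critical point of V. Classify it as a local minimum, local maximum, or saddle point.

local minimum

The Hessian of V is constant: H = [[2, 2], [2, 8]].
det(H) = 2·8 − 2² = 12.
det(H) > 0 and tr(H) = 10 > 0, so H is positive definite and the point is a local minimum.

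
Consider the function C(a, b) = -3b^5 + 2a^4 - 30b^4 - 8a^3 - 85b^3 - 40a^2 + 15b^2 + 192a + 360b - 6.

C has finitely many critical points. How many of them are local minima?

C separates as a function of a plus a function of b, so ∇C=0 decouples.
∂C/∂a = 8(a - 4)(a - 2)(a + 3) = 0 at a ∈ {-3, 2, 4}; ∂C/∂b = -15(b - 1)(b + 2)(b + 3)(b + 4) = 0 at b ∈ {-4, -3, -2, 1}.
The Hessian is diagonal: diag(C_aa, C_bb). Second derivatives: C_aa(-3)=280, C_aa(2)=-80, C_aa(4)=112; C_bb(-4)=150, C_bb(-3)=-60, C_bb(-2)=90, C_bb(1)=-900.
Local minima occur where both diagonal entries positive: (-3, -4), (-3, -2), (4, -4), (4, -2). Count: 4.

4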